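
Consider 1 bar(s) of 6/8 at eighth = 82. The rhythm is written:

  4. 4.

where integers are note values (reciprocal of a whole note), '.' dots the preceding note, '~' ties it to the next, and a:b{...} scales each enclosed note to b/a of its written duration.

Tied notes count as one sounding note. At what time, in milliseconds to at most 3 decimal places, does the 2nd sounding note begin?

1. 0.0ms @ 0 + 2195.122ms (3)
2. 2195.122ms @ 3 + 2195.122ms (3)

note 2 onset = 3b = 2195.122ms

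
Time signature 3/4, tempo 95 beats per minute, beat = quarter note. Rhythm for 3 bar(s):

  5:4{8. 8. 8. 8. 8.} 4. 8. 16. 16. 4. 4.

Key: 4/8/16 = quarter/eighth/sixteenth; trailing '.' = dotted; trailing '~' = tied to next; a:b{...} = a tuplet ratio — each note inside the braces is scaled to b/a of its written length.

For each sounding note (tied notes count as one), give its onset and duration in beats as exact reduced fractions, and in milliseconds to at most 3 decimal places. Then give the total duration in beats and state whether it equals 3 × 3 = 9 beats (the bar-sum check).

1) 0.0ms=0b +378.947ms=3/5b
2) 378.947ms=3/5b +378.947ms=3/5b
3) 757.895ms=6/5b +378.947ms=3/5b
4) 1136.842ms=9/5b +378.947ms=3/5b
5) 1515.789ms=12/5b +378.947ms=3/5b
6) 1894.737ms=3b +947.368ms=3/2b
7) 2842.105ms=9/2b +473.684ms=3/4b
8) 3315.789ms=21/4b +236.842ms=3/8b
9) 3552.632ms=45/8b +236.842ms=3/8b
10) 3789.474ms=6b +947.368ms=3/2b
11) 4736.842ms=15/2b +947.368ms=3/2b
Σ=9b of 9 (95bpm 3/4) — PASS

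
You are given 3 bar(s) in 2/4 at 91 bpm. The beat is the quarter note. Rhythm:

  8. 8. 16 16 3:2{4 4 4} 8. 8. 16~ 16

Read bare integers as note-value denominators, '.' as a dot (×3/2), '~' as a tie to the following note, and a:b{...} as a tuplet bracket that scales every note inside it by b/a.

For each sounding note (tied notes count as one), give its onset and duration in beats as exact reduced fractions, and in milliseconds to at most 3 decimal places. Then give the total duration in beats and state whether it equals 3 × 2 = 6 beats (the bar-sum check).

1) 0.0ms=0b +494.505ms=3/4b
2) 494.505ms=3/4b +494.505ms=3/4b
3) 989.011ms=3/2b +164.835ms=1/4b
4) 1153.846ms=7/4b +164.835ms=1/4b
5) 1318.681ms=2b +439.56ms=2/3b
6) 1758.242ms=8/3b +439.56ms=2/3b
7) 2197.802ms=10/3b +439.56ms=2/3b
8) 2637.363ms=4b +494.505ms=3/4b
9) 3131.868ms=19/4b +494.505ms=3/4b
10) 3626.374ms=11/2b +329.67ms=1/2b
Σ=6b of 6 (91bpm 2/4) — PASS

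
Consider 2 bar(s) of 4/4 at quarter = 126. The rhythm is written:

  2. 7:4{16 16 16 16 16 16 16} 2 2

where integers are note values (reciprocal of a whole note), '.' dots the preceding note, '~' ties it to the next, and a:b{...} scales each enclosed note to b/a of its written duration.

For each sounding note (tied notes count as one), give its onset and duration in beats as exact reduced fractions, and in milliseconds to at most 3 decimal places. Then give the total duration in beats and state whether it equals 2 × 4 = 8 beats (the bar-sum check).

1) 0.0ms=0b +1428.571ms=3b
2) 1428.571ms=3b +68.027ms=1/7b
3) 1496.599ms=22/7b +68.027ms=1/7b
4) 1564.626ms=23/7b +68.027ms=1/7b
5) 1632.653ms=24/7b +68.027ms=1/7b
6) 1700.68ms=25/7b +68.027ms=1/7b
7) 1768.707ms=26/7b +68.027ms=1/7b
8) 1836.735ms=27/7b +68.027ms=1/7b
9) 1904.762ms=4b +952.381ms=2b
10) 2857.143ms=6b +952.381ms=2b
Σ=8b of 8 (126bpm 4/4) — PASS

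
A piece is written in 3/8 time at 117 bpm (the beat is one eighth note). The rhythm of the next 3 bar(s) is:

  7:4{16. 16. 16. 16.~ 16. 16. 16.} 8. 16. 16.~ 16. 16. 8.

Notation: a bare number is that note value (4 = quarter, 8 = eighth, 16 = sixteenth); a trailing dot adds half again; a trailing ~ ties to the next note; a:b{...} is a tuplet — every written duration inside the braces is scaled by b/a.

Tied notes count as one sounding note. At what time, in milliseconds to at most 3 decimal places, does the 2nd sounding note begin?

1. 0.0ms @ 0 + 219.78ms (3/7)
2. 219.78ms @ 3/7 + 219.78ms (3/7)
3. 439.56ms @ 6/7 + 219.78ms (3/7)
4. 659.341ms @ 9/7 + 439.56ms (6/7)
5. 1098.901ms @ 15/7 + 219.78ms (3/7)
6. 1318.681ms @ 18/7 + 219.78ms (3/7)
7. 1538.462ms @ 3 + 769.231ms (3/2)
8. 2307.692ms @ 9/2 + 384.615ms (3/4)
9. 2692.308ms @ 21/4 + 769.231ms (3/2)
10. 3461.538ms @ 27/4 + 384.615ms (3/4)
11. 3846.154ms @ 15/2 + 769.231ms (3/2)

note 2 onset = 3/7b = 219.78ms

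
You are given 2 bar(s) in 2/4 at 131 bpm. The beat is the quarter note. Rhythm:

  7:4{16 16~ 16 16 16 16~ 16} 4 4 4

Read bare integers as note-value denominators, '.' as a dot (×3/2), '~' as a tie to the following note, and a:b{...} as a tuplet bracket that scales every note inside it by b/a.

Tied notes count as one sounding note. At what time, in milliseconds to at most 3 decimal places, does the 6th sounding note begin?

note 6 onset = 1b = 458.015ms

1. 0.0ms @ 0 + 65.431ms (1/7)
2. 65.431ms @ 1/7 + 130.862ms (2/7)
3. 196.292ms @ 3/7 + 65.431ms (1/7)
4. 261.723ms @ 4/7 + 65.431ms (1/7)
5. 327.154ms @ 5/7 + 130.862ms (2/7)
6. 458.015ms @ 1 + 458.015ms (1)
7. 916.031ms @ 2 + 458.015ms (1)
8. 1374.046ms @ 3 + 458.015ms (1)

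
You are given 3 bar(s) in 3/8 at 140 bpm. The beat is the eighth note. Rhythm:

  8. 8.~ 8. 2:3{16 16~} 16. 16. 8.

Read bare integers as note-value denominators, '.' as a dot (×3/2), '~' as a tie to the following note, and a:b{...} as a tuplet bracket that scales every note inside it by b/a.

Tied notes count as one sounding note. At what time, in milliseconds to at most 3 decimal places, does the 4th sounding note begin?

1. 0.0ms @ 0 + 642.857ms (3/2)
2. 642.857ms @ 3/2 + 1285.714ms (3)
3. 1928.571ms @ 9/2 + 321.429ms (3/4)
4. 2250.0ms @ 21/4 + 642.857ms (3/2)
5. 2892.857ms @ 27/4 + 321.429ms (3/4)
6. 3214.286ms @ 15/2 + 642.857ms (3/2)

note 4 onset = 21/4b = 2250.0ms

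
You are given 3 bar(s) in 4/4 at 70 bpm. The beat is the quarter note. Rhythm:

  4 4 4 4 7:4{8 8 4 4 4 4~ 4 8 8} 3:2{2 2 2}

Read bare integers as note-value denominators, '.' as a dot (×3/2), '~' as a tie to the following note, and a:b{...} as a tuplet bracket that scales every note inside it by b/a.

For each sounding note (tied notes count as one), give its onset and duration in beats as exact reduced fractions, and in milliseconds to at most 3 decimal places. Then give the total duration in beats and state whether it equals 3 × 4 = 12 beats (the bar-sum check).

1) 0.0ms=0b +857.143ms=1b
2) 857.143ms=1b +857.143ms=1b
3) 1714.286ms=2b +857.143ms=1b
4) 2571.429ms=3b +857.143ms=1b
5) 3428.571ms=4b +244.898ms=2/7b
6) 3673.469ms=30/7b +244.898ms=2/7b
7) 3918.367ms=32/7b +489.796ms=4/7b
8) 4408.163ms=36/7b +489.796ms=4/7b
9) 4897.959ms=40/7b +489.796ms=4/7b
10) 5387.755ms=44/7b +979.592ms=8/7b
11) 6367.347ms=52/7b +244.898ms=2/7b
12) 6612.245ms=54/7b +244.898ms=2/7b
13) 6857.143ms=8b +1142.857ms=4/3b
14) 8000.0ms=28/3b +1142.857ms=4/3b
15) 9142.857ms=32/3b +1142.857ms=4/3b
Σ=12b of 12 (70bpm 4/4) — PASS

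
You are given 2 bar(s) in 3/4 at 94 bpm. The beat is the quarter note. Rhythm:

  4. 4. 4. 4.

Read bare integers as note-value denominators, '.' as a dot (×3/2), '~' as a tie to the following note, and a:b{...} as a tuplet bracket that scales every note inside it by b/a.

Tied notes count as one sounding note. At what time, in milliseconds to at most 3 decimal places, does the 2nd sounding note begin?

1. 0.0ms @ 0 + 957.447ms (3/2)
2. 957.447ms @ 3/2 + 957.447ms (3/2)
3. 1914.894ms @ 3 + 957.447ms (3/2)
4. 2872.34ms @ 9/2 + 957.447ms (3/2)

note 2 onset = 3/2b = 957.447ms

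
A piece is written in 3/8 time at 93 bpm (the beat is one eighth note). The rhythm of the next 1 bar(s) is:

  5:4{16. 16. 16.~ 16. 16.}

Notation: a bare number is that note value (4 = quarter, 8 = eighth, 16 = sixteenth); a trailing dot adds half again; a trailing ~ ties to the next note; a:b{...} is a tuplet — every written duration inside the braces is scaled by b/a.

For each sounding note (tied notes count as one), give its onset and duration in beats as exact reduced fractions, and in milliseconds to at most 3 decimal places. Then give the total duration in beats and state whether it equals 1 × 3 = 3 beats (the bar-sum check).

1) 0.0ms=0b +387.097ms=3/5b
2) 387.097ms=3/5b +387.097ms=3/5b
3) 774.194ms=6/5b +774.194ms=6/5b
4) 1548.387ms=12/5b +387.097ms=3/5b
Σ=3b of 3 (93bpm 3/8) — PASS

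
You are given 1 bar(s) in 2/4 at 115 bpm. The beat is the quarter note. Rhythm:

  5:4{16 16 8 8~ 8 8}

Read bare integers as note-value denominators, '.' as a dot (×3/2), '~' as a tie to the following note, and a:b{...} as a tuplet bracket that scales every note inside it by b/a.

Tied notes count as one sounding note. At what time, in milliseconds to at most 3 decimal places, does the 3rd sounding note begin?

1. 0.0ms @ 0 + 104.348ms (1/5)
2. 104.348ms @ 1/5 + 104.348ms (1/5)
3. 208.696ms @ 2/5 + 208.696ms (2/5)
4. 417.391ms @ 4/5 + 417.391ms (4/5)
5. 834.783ms @ 8/5 + 208.696ms (2/5)

note 3 onset = 2/5b = 208.696ms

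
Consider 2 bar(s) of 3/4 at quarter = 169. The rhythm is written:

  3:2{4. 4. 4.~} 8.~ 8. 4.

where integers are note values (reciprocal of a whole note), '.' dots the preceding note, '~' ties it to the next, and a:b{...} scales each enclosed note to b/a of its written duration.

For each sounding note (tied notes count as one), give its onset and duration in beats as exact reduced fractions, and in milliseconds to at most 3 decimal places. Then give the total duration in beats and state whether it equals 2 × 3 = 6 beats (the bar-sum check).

1) 0.0ms=0b +355.03ms=1b
2) 355.03ms=1b +355.03ms=1b
3) 710.059ms=2b +887.574ms=5/2b
4) 1597.633ms=9/2b +532.544ms=3/2b
Σ=6b of 6 (169bpm 3/4) — PASS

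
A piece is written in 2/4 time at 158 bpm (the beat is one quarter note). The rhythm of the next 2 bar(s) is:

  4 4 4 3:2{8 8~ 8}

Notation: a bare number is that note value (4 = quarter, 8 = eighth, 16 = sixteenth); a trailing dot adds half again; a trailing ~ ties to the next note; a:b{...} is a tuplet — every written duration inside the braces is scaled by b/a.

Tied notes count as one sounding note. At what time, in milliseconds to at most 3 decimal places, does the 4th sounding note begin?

1. 0.0ms @ 0 + 379.747ms (1)
2. 379.747ms @ 1 + 379.747ms (1)
3. 759.494ms @ 2 + 379.747ms (1)
4. 1139.241ms @ 3 + 126.582ms (1/3)
5. 1265.823ms @ 10/3 + 253.165ms (2/3)

note 4 onset = 3b = 1139.241ms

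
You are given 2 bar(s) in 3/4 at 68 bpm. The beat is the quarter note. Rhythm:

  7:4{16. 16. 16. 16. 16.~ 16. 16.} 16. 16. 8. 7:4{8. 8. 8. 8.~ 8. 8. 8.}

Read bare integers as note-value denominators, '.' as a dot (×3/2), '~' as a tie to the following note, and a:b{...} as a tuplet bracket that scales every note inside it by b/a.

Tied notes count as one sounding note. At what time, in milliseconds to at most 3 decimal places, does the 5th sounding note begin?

note 5 onset = 6/7b = 756.303ms

1. 0.0ms @ 0 + 189.076ms (3/14)
2. 189.076ms @ 3/14 + 189.076ms (3/14)
3. 378.151ms @ 3/7 + 189.076ms (3/14)
4. 567.227ms @ 9/14 + 189.076ms (3/14)
5. 756.303ms @ 6/7 + 378.151ms (3/7)
6. 1134.454ms @ 9/7 + 189.076ms (3/14)
7. 1323.529ms @ 3/2 + 330.882ms (3/8)
8. 1654.412ms @ 15/8 + 330.882ms (3/8)
9. 1985.294ms @ 9/4 + 661.765ms (3/4)
10. 2647.059ms @ 3 + 378.151ms (3/7)
11. 3025.21ms @ 24/7 + 378.151ms (3/7)
12. 3403.361ms @ 27/7 + 378.151ms (3/7)
13. 3781.513ms @ 30/7 + 756.303ms (6/7)
14. 4537.815ms @ 36/7 + 378.151ms (3/7)
15. 4915.966ms @ 39/7 + 378.151ms (3/7)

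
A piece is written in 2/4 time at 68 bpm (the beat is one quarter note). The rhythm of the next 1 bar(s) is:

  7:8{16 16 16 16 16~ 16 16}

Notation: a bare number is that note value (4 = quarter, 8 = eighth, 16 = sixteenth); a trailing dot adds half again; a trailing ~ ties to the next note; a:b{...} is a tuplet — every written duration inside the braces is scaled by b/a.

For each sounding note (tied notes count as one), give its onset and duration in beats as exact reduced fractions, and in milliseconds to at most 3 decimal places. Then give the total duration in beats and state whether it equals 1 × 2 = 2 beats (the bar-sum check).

1) 0.0ms=0b +252.101ms=2/7b
2) 252.101ms=2/7b +252.101ms=2/7b
3) 504.202ms=4/7b +252.101ms=2/7b
4) 756.303ms=6/7b +252.101ms=2/7b
5) 1008.403ms=8/7b +504.202ms=4/7b
6) 1512.605ms=12/7b +252.101ms=2/7b
Σ=2b of 2 (68bpm 2/4) — PASS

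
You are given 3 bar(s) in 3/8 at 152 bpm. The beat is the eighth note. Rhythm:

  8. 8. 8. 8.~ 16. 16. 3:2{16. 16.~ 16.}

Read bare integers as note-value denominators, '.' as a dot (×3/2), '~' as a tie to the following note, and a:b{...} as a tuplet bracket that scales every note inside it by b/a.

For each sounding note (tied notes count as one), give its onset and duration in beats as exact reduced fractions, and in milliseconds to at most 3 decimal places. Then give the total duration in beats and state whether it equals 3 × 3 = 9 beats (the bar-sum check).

1) 0.0ms=0b +592.105ms=3/2b
2) 592.105ms=3/2b +592.105ms=3/2b
3) 1184.211ms=3b +592.105ms=3/2b
4) 1776.316ms=9/2b +888.158ms=9/4b
5) 2664.474ms=27/4b +296.053ms=3/4b
6) 2960.526ms=15/2b +197.368ms=1/2b
7) 3157.895ms=8b +394.737ms=1b
Σ=9b of 9 (152bpm 3/8) — PASS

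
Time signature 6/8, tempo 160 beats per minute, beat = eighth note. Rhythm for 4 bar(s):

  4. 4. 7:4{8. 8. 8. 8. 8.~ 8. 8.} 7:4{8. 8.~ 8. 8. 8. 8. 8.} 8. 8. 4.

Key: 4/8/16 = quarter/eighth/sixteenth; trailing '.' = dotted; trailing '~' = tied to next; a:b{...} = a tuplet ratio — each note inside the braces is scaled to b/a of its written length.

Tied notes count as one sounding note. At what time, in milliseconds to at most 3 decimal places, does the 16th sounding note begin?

note 16 onset = 39/2b = 7312.5ms

1. 0.0ms @ 0 + 1125.0ms (3)
2. 1125.0ms @ 3 + 1125.0ms (3)
3. 2250.0ms @ 6 + 321.429ms (6/7)
4. 2571.429ms @ 48/7 + 321.429ms (6/7)
5. 2892.857ms @ 54/7 + 321.429ms (6/7)
6. 3214.286ms @ 60/7 + 321.429ms (6/7)
7. 3535.714ms @ 66/7 + 642.857ms (12/7)
8. 4178.571ms @ 78/7 + 321.429ms (6/7)
9. 4500.0ms @ 12 + 321.429ms (6/7)
10. 4821.429ms @ 90/7 + 642.857ms (12/7)
11. 5464.286ms @ 102/7 + 321.429ms (6/7)
12. 5785.714ms @ 108/7 + 321.429ms (6/7)
13. 6107.143ms @ 114/7 + 321.429ms (6/7)
14. 6428.571ms @ 120/7 + 321.429ms (6/7)
15. 6750.0ms @ 18 + 562.5ms (3/2)
16. 7312.5ms @ 39/2 + 562.5ms (3/2)
17. 7875.0ms @ 21 + 1125.0ms (3)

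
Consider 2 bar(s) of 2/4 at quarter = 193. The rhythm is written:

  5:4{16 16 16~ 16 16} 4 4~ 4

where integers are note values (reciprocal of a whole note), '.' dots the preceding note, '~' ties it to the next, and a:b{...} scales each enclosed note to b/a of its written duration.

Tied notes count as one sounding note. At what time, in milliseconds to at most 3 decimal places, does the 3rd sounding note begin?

note 3 onset = 2/5b = 124.352ms

1. 0.0ms @ 0 + 62.176ms (1/5)
2. 62.176ms @ 1/5 + 62.176ms (1/5)
3. 124.352ms @ 2/5 + 124.352ms (2/5)
4. 248.705ms @ 4/5 + 62.176ms (1/5)
5. 310.881ms @ 1 + 310.881ms (1)
6. 621.762ms @ 2 + 621.762ms (2)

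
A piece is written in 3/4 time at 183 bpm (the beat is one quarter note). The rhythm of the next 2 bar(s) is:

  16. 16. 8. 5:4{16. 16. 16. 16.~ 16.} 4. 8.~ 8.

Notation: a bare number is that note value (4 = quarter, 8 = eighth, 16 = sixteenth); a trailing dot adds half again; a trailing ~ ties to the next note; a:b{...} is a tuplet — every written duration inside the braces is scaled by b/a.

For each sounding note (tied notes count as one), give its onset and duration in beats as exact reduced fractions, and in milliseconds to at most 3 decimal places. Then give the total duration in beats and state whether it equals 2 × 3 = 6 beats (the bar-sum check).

1) 0.0ms=0b +122.951ms=3/8b
2) 122.951ms=3/8b +122.951ms=3/8b
3) 245.902ms=3/4b +245.902ms=3/4b
4) 491.803ms=3/2b +98.361ms=3/10b
5) 590.164ms=9/5b +98.361ms=3/10b
6) 688.525ms=21/10b +98.361ms=3/10b
7) 786.885ms=12/5b +196.721ms=3/5b
8) 983.607ms=3b +491.803ms=3/2b
9) 1475.41ms=9/2b +491.803ms=3/2b
Σ=6b of 6 (183bpm 3/4) — PASS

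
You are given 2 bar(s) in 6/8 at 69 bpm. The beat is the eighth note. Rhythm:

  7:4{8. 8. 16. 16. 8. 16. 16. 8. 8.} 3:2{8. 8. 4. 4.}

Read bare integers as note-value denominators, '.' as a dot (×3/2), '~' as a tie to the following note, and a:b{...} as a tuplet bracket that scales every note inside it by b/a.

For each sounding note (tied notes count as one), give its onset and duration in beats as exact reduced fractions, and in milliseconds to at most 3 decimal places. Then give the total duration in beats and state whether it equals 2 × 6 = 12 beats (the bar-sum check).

1) 0.0ms=0b +745.342ms=6/7b
2) 745.342ms=6/7b +745.342ms=6/7b
3) 1490.683ms=12/7b +372.671ms=3/7b
4) 1863.354ms=15/7b +372.671ms=3/7b
5) 2236.025ms=18/7b +745.342ms=6/7b
6) 2981.366ms=24/7b +372.671ms=3/7b
7) 3354.037ms=27/7b +372.671ms=3/7b
8) 3726.708ms=30/7b +745.342ms=6/7b
9) 4472.05ms=36/7b +745.342ms=6/7b
10) 5217.391ms=6b +869.565ms=1b
11) 6086.957ms=7b +869.565ms=1b
12) 6956.522ms=8b +1739.13ms=2b
13) 8695.652ms=10b +1739.13ms=2b
Σ=12b of 12 (69bpm 6/8) — PASS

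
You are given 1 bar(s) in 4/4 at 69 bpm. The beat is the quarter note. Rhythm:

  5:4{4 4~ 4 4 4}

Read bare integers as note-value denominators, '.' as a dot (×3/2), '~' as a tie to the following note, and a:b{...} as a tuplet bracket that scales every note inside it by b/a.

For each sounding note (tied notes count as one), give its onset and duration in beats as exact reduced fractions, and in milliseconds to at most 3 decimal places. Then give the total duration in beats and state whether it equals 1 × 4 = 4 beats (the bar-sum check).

1) 0.0ms=0b +695.652ms=4/5b
2) 695.652ms=4/5b +1391.304ms=8/5b
3) 2086.957ms=12/5b +695.652ms=4/5b
4) 2782.609ms=16/5b +695.652ms=4/5b
Σ=4b of 4 (69bpm 4/4) — PASS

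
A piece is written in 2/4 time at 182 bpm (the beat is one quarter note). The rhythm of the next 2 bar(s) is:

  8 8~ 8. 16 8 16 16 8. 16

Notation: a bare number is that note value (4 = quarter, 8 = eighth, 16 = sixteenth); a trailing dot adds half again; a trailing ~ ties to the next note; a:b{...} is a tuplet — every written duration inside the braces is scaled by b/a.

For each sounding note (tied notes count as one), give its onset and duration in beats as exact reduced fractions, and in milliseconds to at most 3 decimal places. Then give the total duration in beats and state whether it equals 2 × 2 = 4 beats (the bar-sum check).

1) 0.0ms=0b +164.835ms=1/2b
2) 164.835ms=1/2b +412.088ms=5/4b
3) 576.923ms=7/4b +82.418ms=1/4b
4) 659.341ms=2b +164.835ms=1/2b
5) 824.176ms=5/2b +82.418ms=1/4b
6) 906.593ms=11/4b +82.418ms=1/4b
7) 989.011ms=3b +247.253ms=3/4b
8) 1236.264ms=15/4b +82.418ms=1/4b
Σ=4b of 4 (182bpm 2/4) — PASS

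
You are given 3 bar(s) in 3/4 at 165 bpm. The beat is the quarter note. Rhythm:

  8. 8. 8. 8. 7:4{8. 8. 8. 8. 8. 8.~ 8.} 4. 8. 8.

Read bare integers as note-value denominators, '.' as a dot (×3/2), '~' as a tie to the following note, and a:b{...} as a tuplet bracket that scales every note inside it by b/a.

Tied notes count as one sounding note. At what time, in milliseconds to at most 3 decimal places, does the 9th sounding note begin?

note 9 onset = 33/7b = 1714.286ms

1. 0.0ms @ 0 + 272.727ms (3/4)
2. 272.727ms @ 3/4 + 272.727ms (3/4)
3. 545.455ms @ 3/2 + 272.727ms (3/4)
4. 818.182ms @ 9/4 + 272.727ms (3/4)
5. 1090.909ms @ 3 + 155.844ms (3/7)
6. 1246.753ms @ 24/7 + 155.844ms (3/7)
7. 1402.597ms @ 27/7 + 155.844ms (3/7)
8. 1558.442ms @ 30/7 + 155.844ms (3/7)
9. 1714.286ms @ 33/7 + 155.844ms (3/7)
10. 1870.13ms @ 36/7 + 311.688ms (6/7)
11. 2181.818ms @ 6 + 545.455ms (3/2)
12. 2727.273ms @ 15/2 + 272.727ms (3/4)
13. 3000.0ms @ 33/4 + 272.727ms (3/4)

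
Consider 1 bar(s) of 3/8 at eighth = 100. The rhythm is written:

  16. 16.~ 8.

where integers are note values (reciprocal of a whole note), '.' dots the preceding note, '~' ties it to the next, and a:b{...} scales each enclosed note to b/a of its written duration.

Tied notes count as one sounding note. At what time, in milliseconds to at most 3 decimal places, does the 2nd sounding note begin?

note 2 onset = 3/4b = 450.0ms

1. 0.0ms @ 0 + 450.0ms (3/4)
2. 450.0ms @ 3/4 + 1350.0ms (9/4)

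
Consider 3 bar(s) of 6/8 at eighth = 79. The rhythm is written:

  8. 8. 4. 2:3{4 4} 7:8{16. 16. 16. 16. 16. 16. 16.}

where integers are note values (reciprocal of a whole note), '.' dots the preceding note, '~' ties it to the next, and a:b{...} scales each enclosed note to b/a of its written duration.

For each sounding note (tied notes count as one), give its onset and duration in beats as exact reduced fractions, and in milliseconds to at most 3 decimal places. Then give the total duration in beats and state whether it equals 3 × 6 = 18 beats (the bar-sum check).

1) 0.0ms=0b +1139.241ms=3/2b
2) 1139.241ms=3/2b +1139.241ms=3/2b
3) 2278.481ms=3b +2278.481ms=3b
4) 4556.962ms=6b +2278.481ms=3b
5) 6835.443ms=9b +2278.481ms=3b
6) 9113.924ms=12b +650.995ms=6/7b
7) 9764.919ms=90/7b +650.995ms=6/7b
8) 10415.913ms=96/7b +650.995ms=6/7b
9) 11066.908ms=102/7b +650.995ms=6/7b
10) 11717.902ms=108/7b +650.995ms=6/7b
11) 12368.897ms=114/7b +650.995ms=6/7b
12) 13019.892ms=120/7b +650.995ms=6/7b
Σ=18b of 18 (79bpm 6/8) — PASS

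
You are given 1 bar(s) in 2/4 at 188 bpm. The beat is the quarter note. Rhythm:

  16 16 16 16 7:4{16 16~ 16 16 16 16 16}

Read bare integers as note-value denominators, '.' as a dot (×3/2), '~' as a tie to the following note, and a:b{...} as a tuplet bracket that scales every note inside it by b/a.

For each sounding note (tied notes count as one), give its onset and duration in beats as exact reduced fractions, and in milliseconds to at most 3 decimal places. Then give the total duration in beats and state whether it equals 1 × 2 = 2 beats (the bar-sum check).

1) 0.0ms=0b +79.787ms=1/4b
2) 79.787ms=1/4b +79.787ms=1/4b
3) 159.574ms=1/2b +79.787ms=1/4b
4) 239.362ms=3/4b +79.787ms=1/4b
5) 319.149ms=1b +45.593ms=1/7b
6) 364.742ms=8/7b +91.185ms=2/7b
7) 455.927ms=10/7b +45.593ms=1/7b
8) 501.52ms=11/7b +45.593ms=1/7b
9) 547.112ms=12/7b +45.593ms=1/7b
10) 592.705ms=13/7b +45.593ms=1/7b
Σ=2b of 2 (188bpm 2/4) — PASS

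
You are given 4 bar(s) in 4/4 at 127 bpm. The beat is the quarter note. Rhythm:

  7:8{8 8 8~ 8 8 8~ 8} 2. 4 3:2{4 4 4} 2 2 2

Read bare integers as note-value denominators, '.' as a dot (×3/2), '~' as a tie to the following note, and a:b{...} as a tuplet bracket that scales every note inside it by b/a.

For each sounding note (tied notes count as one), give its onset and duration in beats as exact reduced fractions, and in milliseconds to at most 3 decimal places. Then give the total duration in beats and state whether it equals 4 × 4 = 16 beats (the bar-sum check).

1) 0.0ms=0b +269.966ms=4/7b
2) 269.966ms=4/7b +269.966ms=4/7b
3) 539.933ms=8/7b +539.933ms=8/7b
4) 1079.865ms=16/7b +269.966ms=4/7b
5) 1349.831ms=20/7b +539.933ms=8/7b
6) 1889.764ms=4b +1417.323ms=3b
7) 3307.087ms=7b +472.441ms=1b
8) 3779.528ms=8b +314.961ms=2/3b
9) 4094.488ms=26/3b +314.961ms=2/3b
10) 4409.449ms=28/3b +314.961ms=2/3b
11) 4724.409ms=10b +944.882ms=2b
12) 5669.291ms=12b +944.882ms=2b
13) 6614.173ms=14b +944.882ms=2b
Σ=16b of 16 (127bpm 4/4) — PASS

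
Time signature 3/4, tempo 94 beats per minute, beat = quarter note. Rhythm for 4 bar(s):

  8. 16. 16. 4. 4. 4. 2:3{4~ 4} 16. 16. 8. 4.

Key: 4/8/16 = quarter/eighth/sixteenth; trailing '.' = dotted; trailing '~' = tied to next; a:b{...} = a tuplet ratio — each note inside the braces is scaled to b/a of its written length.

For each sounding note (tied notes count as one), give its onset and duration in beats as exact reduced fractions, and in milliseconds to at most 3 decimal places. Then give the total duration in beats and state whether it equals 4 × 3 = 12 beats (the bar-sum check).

1) 0.0ms=0b +478.723ms=3/4b
2) 478.723ms=3/4b +239.362ms=3/8b
3) 718.085ms=9/8b +239.362ms=3/8b
4) 957.447ms=3/2b +957.447ms=3/2b
5) 1914.894ms=3b +957.447ms=3/2b
6) 2872.34ms=9/2b +957.447ms=3/2b
7) 3829.787ms=6b +1914.894ms=3b
8) 5744.681ms=9b +239.362ms=3/8b
9) 5984.043ms=75/8b +239.362ms=3/8b
10) 6223.404ms=39/4b +478.723ms=3/4b
11) 6702.128ms=21/2b +957.447ms=3/2b
Σ=12b of 12 (94bpm 3/4) — PASS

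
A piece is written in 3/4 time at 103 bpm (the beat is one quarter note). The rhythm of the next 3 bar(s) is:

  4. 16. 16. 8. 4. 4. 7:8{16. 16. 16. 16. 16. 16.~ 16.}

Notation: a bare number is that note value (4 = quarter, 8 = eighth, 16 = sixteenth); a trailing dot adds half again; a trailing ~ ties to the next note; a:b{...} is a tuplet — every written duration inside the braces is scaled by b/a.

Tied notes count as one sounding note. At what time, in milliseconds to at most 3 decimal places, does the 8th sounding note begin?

1. 0.0ms @ 0 + 873.786ms (3/2)
2. 873.786ms @ 3/2 + 218.447ms (3/8)
3. 1092.233ms @ 15/8 + 218.447ms (3/8)
4. 1310.68ms @ 9/4 + 436.893ms (3/4)
5. 1747.573ms @ 3 + 873.786ms (3/2)
6. 2621.359ms @ 9/2 + 873.786ms (3/2)
7. 3495.146ms @ 6 + 249.653ms (3/7)
8. 3744.799ms @ 45/7 + 249.653ms (3/7)
9. 3994.452ms @ 48/7 + 249.653ms (3/7)
10. 4244.105ms @ 51/7 + 249.653ms (3/7)
11. 4493.759ms @ 54/7 + 249.653ms (3/7)
12. 4743.412ms @ 57/7 + 499.307ms (6/7)

note 8 onset = 45/7b = 3744.799ms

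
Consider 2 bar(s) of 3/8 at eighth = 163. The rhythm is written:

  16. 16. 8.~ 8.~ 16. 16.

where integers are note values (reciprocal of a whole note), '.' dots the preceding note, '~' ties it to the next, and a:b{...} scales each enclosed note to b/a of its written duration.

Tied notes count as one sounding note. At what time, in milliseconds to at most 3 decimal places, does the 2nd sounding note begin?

1. 0.0ms @ 0 + 276.074ms (3/4)
2. 276.074ms @ 3/4 + 276.074ms (3/4)
3. 552.147ms @ 3/2 + 1380.368ms (15/4)
4. 1932.515ms @ 21/4 + 276.074ms (3/4)

note 2 onset = 3/4b = 276.074ms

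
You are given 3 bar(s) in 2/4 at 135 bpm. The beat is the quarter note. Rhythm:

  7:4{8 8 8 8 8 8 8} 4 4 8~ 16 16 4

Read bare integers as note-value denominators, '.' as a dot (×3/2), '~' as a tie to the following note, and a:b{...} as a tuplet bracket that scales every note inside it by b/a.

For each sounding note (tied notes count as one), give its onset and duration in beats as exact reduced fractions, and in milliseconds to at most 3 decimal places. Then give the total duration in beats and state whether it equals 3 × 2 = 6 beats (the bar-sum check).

1) 0.0ms=0b +126.984ms=2/7b
2) 126.984ms=2/7b +126.984ms=2/7b
3) 253.968ms=4/7b +126.984ms=2/7b
4) 380.952ms=6/7b +126.984ms=2/7b
5) 507.937ms=8/7b +126.984ms=2/7b
6) 634.921ms=10/7b +126.984ms=2/7b
7) 761.905ms=12/7b +126.984ms=2/7b
8) 888.889ms=2b +444.444ms=1b
9) 1333.333ms=3b +444.444ms=1b
10) 1777.778ms=4b +333.333ms=3/4b
11) 2111.111ms=19/4b +111.111ms=1/4b
12) 2222.222ms=5b +444.444ms=1b
Σ=6b of 6 (135bpm 2/4) — PASS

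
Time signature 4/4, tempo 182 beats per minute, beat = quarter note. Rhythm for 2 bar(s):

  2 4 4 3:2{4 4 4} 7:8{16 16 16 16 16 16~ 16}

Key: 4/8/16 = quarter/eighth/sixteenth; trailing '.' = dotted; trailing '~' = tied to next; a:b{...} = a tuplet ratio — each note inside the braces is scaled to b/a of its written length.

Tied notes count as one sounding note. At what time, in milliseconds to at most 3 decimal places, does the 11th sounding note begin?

1. 0.0ms @ 0 + 659.341ms (2)
2. 659.341ms @ 2 + 329.67ms (1)
3. 989.011ms @ 3 + 329.67ms (1)
4. 1318.681ms @ 4 + 219.78ms (2/3)
5. 1538.462ms @ 14/3 + 219.78ms (2/3)
6. 1758.242ms @ 16/3 + 219.78ms (2/3)
7. 1978.022ms @ 6 + 94.192ms (2/7)
8. 2072.214ms @ 44/7 + 94.192ms (2/7)
9. 2166.405ms @ 46/7 + 94.192ms (2/7)
10. 2260.597ms @ 48/7 + 94.192ms (2/7)
11. 2354.788ms @ 50/7 + 94.192ms (2/7)
12. 2448.98ms @ 52/7 + 188.383ms (4/7)

note 11 onset = 50/7b = 2354.788ms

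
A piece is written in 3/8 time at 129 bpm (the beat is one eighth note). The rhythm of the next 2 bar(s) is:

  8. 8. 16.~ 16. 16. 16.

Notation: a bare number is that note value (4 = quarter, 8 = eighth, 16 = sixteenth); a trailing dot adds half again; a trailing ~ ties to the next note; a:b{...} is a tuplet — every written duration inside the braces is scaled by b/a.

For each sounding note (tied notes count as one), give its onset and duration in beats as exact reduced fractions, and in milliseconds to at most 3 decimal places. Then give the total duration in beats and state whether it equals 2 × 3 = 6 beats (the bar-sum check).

1) 0.0ms=0b +697.674ms=3/2b
2) 697.674ms=3/2b +697.674ms=3/2b
3) 1395.349ms=3b +697.674ms=3/2b
4) 2093.023ms=9/2b +348.837ms=3/4b
5) 2441.86ms=21/4b +348.837ms=3/4b
Σ=6b of 6 (129bpm 3/8) — PASS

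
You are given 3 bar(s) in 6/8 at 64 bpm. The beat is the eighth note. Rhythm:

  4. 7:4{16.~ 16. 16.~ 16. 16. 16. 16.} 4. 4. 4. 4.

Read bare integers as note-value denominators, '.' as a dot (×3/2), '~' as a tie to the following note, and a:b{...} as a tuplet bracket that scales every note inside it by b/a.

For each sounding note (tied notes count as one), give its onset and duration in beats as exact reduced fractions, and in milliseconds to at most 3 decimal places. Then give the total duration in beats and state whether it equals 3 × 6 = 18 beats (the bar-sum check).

1) 0.0ms=0b +2812.5ms=3b
2) 2812.5ms=3b +803.571ms=6/7b
3) 3616.071ms=27/7b +803.571ms=6/7b
4) 4419.643ms=33/7b +401.786ms=3/7b
5) 4821.429ms=36/7b +401.786ms=3/7b
6) 5223.214ms=39/7b +401.786ms=3/7b
7) 5625.0ms=6b +2812.5ms=3b
8) 8437.5ms=9b +2812.5ms=3b
9) 11250.0ms=12b +2812.5ms=3b
10) 14062.5ms=15b +2812.5ms=3b
Σ=18b of 18 (64bpm 6/8) — PASS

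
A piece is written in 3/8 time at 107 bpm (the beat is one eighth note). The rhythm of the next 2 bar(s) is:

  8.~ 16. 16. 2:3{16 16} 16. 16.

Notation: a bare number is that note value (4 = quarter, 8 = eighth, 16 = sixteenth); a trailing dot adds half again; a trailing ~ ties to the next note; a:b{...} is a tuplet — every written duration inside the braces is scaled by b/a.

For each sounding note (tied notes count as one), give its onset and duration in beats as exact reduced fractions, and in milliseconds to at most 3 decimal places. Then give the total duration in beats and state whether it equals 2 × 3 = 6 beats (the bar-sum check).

1) 0.0ms=0b +1261.682ms=9/4b
2) 1261.682ms=9/4b +420.561ms=3/4b
3) 1682.243ms=3b +420.561ms=3/4b
4) 2102.804ms=15/4b +420.561ms=3/4b
5) 2523.364ms=9/2b +420.561ms=3/4b
6) 2943.925ms=21/4b +420.561ms=3/4b
Σ=6b of 6 (107bpm 3/8) — PASS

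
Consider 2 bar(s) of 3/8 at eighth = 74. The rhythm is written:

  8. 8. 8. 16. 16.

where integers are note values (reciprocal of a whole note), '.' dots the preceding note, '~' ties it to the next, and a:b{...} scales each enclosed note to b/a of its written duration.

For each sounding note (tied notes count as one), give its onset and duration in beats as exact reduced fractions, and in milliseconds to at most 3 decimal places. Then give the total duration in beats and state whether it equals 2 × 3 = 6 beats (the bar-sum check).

1) 0.0ms=0b +1216.216ms=3/2b
2) 1216.216ms=3/2b +1216.216ms=3/2b
3) 2432.432ms=3b +1216.216ms=3/2b
4) 3648.649ms=9/2b +608.108ms=3/4b
5) 4256.757ms=21/4b +608.108ms=3/4b
Σ=6b of 6 (74bpm 3/8) — PASS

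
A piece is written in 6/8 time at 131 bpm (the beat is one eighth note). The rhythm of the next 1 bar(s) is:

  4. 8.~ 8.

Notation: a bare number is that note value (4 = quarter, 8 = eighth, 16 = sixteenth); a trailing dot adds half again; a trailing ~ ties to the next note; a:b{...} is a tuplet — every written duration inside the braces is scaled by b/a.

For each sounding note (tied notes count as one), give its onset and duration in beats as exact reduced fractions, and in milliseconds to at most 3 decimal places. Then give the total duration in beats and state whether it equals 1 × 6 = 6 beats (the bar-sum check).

1) 0.0ms=0b +1374.046ms=3b
2) 1374.046ms=3b +1374.046ms=3b
Σ=6b of 6 (131bpm 6/8) — PASS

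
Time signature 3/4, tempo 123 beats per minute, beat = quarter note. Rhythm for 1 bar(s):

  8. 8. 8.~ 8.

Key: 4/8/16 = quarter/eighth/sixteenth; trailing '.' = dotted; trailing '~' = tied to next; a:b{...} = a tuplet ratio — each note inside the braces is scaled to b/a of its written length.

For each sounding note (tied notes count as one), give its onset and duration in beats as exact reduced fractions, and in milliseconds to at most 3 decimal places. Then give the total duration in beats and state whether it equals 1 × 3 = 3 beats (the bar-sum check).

1) 0.0ms=0b +365.854ms=3/4b
2) 365.854ms=3/4b +365.854ms=3/4b
3) 731.707ms=3/2b +731.707ms=3/2b
Σ=3b of 3 (123bpm 3/4) — PASS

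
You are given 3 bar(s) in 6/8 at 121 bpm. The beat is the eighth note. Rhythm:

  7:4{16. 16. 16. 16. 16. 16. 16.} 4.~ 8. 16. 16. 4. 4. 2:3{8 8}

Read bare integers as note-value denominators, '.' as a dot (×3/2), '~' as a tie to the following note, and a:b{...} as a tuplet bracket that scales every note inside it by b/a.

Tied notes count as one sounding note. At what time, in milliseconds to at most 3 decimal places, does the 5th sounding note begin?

note 5 onset = 12/7b = 850.059ms

1. 0.0ms @ 0 + 212.515ms (3/7)
2. 212.515ms @ 3/7 + 212.515ms (3/7)
3. 425.03ms @ 6/7 + 212.515ms (3/7)
4. 637.544ms @ 9/7 + 212.515ms (3/7)
5. 850.059ms @ 12/7 + 212.515ms (3/7)
6. 1062.574ms @ 15/7 + 212.515ms (3/7)
7. 1275.089ms @ 18/7 + 212.515ms (3/7)
8. 1487.603ms @ 3 + 2231.405ms (9/2)
9. 3719.008ms @ 15/2 + 371.901ms (3/4)
10. 4090.909ms @ 33/4 + 371.901ms (3/4)
11. 4462.81ms @ 9 + 1487.603ms (3)
12. 5950.413ms @ 12 + 1487.603ms (3)
13. 7438.017ms @ 15 + 743.802ms (3/2)
14. 8181.818ms @ 33/2 + 743.802ms (3/2)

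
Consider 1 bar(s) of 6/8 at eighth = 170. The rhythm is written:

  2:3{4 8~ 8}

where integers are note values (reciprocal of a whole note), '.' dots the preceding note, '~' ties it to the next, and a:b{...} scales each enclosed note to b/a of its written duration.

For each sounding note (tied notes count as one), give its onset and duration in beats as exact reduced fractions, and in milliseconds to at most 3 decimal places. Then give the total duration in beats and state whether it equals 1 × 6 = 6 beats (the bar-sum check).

1) 0.0ms=0b +1058.824ms=3b
2) 1058.824ms=3b +1058.824ms=3b
Σ=6b of 6 (170bpm 6/8) — PASS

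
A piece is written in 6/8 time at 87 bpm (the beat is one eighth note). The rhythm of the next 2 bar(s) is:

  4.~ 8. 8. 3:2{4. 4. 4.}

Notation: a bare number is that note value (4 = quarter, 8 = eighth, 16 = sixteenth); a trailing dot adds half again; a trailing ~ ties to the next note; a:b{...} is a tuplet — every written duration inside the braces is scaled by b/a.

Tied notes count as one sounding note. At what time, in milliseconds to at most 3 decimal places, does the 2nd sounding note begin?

1. 0.0ms @ 0 + 3103.448ms (9/2)
2. 3103.448ms @ 9/2 + 1034.483ms (3/2)
3. 4137.931ms @ 6 + 1379.31ms (2)
4. 5517.241ms @ 8 + 1379.31ms (2)
5. 6896.552ms @ 10 + 1379.31ms (2)

note 2 onset = 9/2b = 3103.448ms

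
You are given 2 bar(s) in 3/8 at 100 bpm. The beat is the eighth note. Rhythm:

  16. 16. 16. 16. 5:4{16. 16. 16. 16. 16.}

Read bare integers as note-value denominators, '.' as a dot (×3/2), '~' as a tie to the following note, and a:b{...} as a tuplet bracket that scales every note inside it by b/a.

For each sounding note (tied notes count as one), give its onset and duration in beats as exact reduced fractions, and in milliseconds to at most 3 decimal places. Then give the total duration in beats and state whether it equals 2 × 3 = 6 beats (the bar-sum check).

1) 0.0ms=0b +450.0ms=3/4b
2) 450.0ms=3/4b +450.0ms=3/4b
3) 900.0ms=3/2b +450.0ms=3/4b
4) 1350.0ms=9/4b +450.0ms=3/4b
5) 1800.0ms=3b +360.0ms=3/5b
6) 2160.0ms=18/5b +360.0ms=3/5b
7) 2520.0ms=21/5b +360.0ms=3/5b
8) 2880.0ms=24/5b +360.0ms=3/5b
9) 3240.0ms=27/5b +360.0ms=3/5b
Σ=6b of 6 (100bpm 3/8) — PASS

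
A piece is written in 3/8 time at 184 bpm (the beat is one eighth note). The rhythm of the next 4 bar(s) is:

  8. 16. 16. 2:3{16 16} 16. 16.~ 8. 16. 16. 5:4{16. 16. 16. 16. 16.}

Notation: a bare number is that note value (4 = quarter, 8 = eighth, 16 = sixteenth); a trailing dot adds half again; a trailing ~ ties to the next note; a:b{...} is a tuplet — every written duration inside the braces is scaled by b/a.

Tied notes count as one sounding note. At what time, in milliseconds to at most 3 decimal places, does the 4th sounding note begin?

1. 0.0ms @ 0 + 489.13ms (3/2)
2. 489.13ms @ 3/2 + 244.565ms (3/4)
3. 733.696ms @ 9/4 + 244.565ms (3/4)
4. 978.261ms @ 3 + 244.565ms (3/4)
5. 1222.826ms @ 15/4 + 244.565ms (3/4)
6. 1467.391ms @ 9/2 + 244.565ms (3/4)
7. 1711.957ms @ 21/4 + 733.696ms (9/4)
8. 2445.652ms @ 15/2 + 244.565ms (3/4)
9. 2690.217ms @ 33/4 + 244.565ms (3/4)
10. 2934.783ms @ 9 + 195.652ms (3/5)
11. 3130.435ms @ 48/5 + 195.652ms (3/5)
12. 3326.087ms @ 51/5 + 195.652ms (3/5)
13. 3521.739ms @ 54/5 + 195.652ms (3/5)
14. 3717.391ms @ 57/5 + 195.652ms (3/5)

note 4 onset = 3b = 978.261ms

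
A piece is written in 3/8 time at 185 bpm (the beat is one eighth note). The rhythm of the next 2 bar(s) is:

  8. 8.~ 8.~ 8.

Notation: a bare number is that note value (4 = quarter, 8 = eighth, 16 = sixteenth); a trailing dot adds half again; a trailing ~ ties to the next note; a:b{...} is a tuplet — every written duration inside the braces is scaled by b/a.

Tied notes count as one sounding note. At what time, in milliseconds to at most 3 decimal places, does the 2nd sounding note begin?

note 2 onset = 3/2b = 486.486ms

1. 0.0ms @ 0 + 486.486ms (3/2)
2. 486.486ms @ 3/2 + 1459.459ms (9/2)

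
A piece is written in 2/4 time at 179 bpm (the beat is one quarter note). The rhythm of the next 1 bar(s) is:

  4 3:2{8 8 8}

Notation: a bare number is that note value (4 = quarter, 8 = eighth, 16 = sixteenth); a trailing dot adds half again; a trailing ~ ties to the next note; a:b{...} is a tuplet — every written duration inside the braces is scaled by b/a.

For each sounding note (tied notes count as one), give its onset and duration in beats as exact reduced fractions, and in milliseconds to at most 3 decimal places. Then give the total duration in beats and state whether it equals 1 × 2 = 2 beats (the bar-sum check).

1) 0.0ms=0b +335.196ms=1b
2) 335.196ms=1b +111.732ms=1/3b
3) 446.927ms=4/3b +111.732ms=1/3b
4) 558.659ms=5/3b +111.732ms=1/3b
Σ=2b of 2 (179bpm 2/4) — PASS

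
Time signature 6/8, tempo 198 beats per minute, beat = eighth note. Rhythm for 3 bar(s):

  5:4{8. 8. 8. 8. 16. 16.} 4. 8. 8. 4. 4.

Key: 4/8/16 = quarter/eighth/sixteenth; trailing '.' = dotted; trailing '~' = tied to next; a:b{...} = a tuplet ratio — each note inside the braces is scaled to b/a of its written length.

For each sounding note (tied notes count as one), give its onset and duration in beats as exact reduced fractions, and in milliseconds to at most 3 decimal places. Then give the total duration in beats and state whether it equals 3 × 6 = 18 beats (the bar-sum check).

1) 0.0ms=0b +363.636ms=6/5b
2) 363.636ms=6/5b +363.636ms=6/5b
3) 727.273ms=12/5b +363.636ms=6/5b
4) 1090.909ms=18/5b +363.636ms=6/5b
5) 1454.545ms=24/5b +181.818ms=3/5b
6) 1636.364ms=27/5b +181.818ms=3/5b
7) 1818.182ms=6b +909.091ms=3b
8) 2727.273ms=9b +454.545ms=3/2b
9) 3181.818ms=21/2b +454.545ms=3/2b
10) 3636.364ms=12b +909.091ms=3b
11) 4545.455ms=15b +909.091ms=3b
Σ=18b of 18 (198bpm 6/8) — PASS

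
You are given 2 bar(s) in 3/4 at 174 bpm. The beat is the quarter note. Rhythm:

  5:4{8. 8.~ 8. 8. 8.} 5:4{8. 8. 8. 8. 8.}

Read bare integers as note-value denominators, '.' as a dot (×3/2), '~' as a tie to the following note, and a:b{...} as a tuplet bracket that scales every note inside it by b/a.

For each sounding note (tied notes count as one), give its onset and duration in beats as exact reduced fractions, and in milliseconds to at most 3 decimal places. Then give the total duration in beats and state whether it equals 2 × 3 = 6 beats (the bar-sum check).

1) 0.0ms=0b +206.897ms=3/5b
2) 206.897ms=3/5b +413.793ms=6/5b
3) 620.69ms=9/5b +206.897ms=3/5b
4) 827.586ms=12/5b +206.897ms=3/5b
5) 1034.483ms=3b +206.897ms=3/5b
6) 1241.379ms=18/5b +206.897ms=3/5b
7) 1448.276ms=21/5b +206.897ms=3/5b
8) 1655.172ms=24/5b +206.897ms=3/5b
9) 1862.069ms=27/5b +206.897ms=3/5b
Σ=6b of 6 (174bpm 3/4) — PASS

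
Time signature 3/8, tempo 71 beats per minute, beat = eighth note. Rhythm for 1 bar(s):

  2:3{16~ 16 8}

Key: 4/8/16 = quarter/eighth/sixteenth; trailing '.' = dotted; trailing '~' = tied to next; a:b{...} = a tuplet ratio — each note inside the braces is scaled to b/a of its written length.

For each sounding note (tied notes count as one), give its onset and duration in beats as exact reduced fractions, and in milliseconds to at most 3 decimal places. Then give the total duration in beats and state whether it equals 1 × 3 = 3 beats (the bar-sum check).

1) 0.0ms=0b +1267.606ms=3/2b
2) 1267.606ms=3/2b +1267.606ms=3/2b
Σ=3b of 3 (71bpm 3/8) — PASS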